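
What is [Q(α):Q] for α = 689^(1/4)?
[Q(α):Q] = 4

α is a root of x^4 - 689. By Eisenstein's criterion at the prime p = 13 (which divides the constant term 689 but p^2 = 169 does not, since 689 is squarefree), x^4 - 689 is irreducible over Q. Hence [Q(α):Q] = 4.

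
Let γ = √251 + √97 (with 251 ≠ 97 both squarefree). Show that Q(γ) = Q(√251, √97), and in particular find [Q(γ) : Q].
[Q(γ) : Q] = 4 (equivalently, Q(γ) = Q(√251, √97))

Obviously Q(γ) ⊆ Q(√251, √97), and [Q(√251, √97):Q] = 4 (since 251, 97 are distinct squarefree integers > 1 with 24347 not a perfect square). To show equality we compute the minimal polynomial of γ. From γ = √251 + √97: γ^2 = 251 + 2√(24347) + 97 = 348 + 2√(24347), so γ^2 - 348 = 2√(24347); squaring, (γ^2 - 348)^2 = 4·24347, i.e. γ^4 - 696γ^2 + 121104 - 97388 = 0, i.e. γ^4 - 696γ^2 + 23716 = 0. So γ is a root of x^4 - 696x^2 + 23716. This polynomial is irreducible over Q: it has no rational root (each ±√251 ± √97 is irrational), and any factorization into two quadratics over Q would force √(24347) ∈ Q (pairing opposite roots) or √251, √97 ∈ Q (other pairings), all impossible. Hence [Q(γ):Q] = 4 = [Q(√251, √97):Q], so Q(γ) = Q(√251, √97).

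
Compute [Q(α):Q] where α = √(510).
[Q(α):Q] = 2

[Q(α):Q] equals the degree of the minimal polynomial of α. Here α^2 = 510 and x^2 - 510 is irreducible (d = 510 is squarefree, ≠ 1, hence not a square), so deg(m_α) = 2. Thus [Q(α):Q] = 2.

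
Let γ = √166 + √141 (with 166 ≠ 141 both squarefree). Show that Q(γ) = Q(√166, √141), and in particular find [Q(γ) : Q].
[Q(γ) : Q] = 4 (equivalently, Q(γ) = Q(√166, √141))

Obviously Q(γ) ⊆ Q(√166, √141), and [Q(√166, √141):Q] = 4 (since 166, 141 are distinct squarefree integers > 1 with 23406 not a perfect square). To show equality we compute the minimal polynomial of γ. From γ = √166 + √141: γ^2 = 166 + 2√(23406) + 141 = 307 + 2√(23406), so γ^2 - 307 = 2√(23406); squaring, (γ^2 - 307)^2 = 4·23406, i.e. γ^4 - 614γ^2 + 94249 - 93624 = 0, i.e. γ^4 - 614γ^2 + 625 = 0. So γ is a root of x^4 - 614x^2 + 625. This polynomial is irreducible over Q: it has no rational root (each ±√166 ± √141 is irrational), and any factorization into two quadratics over Q would force √(23406) ∈ Q (pairing opposite roots) or √166, √141 ∈ Q (other pairings), all impossible. Hence [Q(γ):Q] = 4 = [Q(√166, √141):Q], so Q(γ) = Q(√166, √141).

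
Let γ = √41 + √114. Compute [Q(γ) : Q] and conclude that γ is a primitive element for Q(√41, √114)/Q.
[Q(γ) : Q] = 4 (equivalently, Q(γ) = Q(√41, √114))

Obviously Q(γ) ⊆ Q(√41, √114), and [Q(√41, √114):Q] = 4 (since 41, 114 are distinct squarefree integers > 1 with 4674 not a perfect square). To show equality we compute the minimal polynomial of γ. From γ = √41 + √114: γ^2 = 41 + 2√(4674) + 114 = 155 + 2√(4674), so γ^2 - 155 = 2√(4674); squaring, (γ^2 - 155)^2 = 4·4674, i.e. γ^4 - 310γ^2 + 24025 - 18696 = 0, i.e. γ^4 - 310γ^2 + 5329 = 0. So γ is a root of x^4 - 310x^2 + 5329. This polynomial is irreducible over Q: it has no rational root (each ±√41 ± √114 is irrational), and any factorization into two quadratics over Q would force √(4674) ∈ Q (pairing opposite roots) or √41, √114 ∈ Q (other pairings), all impossible. Hence [Q(γ):Q] = 4 = [Q(√41, √114):Q], so Q(γ) = Q(√41, √114).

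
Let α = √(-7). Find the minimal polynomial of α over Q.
m_α(x) = x^2 + 7

α satisfies α^2 + 7 = 0, so x^2 + 7 annihilates α. Since d = -7 is squarefree and ≠ 1, it is not a perfect square in Q, so x^2 + 7 has no rational root and is therefore irreducible over Q (a degree-2 polynomial over a field is irreducible iff it has no root). Hence m_α(x) = x^2 + 7.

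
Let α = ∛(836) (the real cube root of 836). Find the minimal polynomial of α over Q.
m_α(x) = x^3 - 836

α satisfies α^3 = 836, so x^3 - 836 annihilates α. By the rational root test, a rational root p/q (in lowest terms) of x^3 - 836 would satisfy p^3 = 836 q^3, forcing q = 1 and p^3 = 836; but 836 is not a perfect cube, contradiction. A monic cubic over Q with no rational root is irreducible (any nontrivial factorization would include a linear factor). Hence x^3 - 836 is the minimal polynomial of α, and in particular [Q(α):Q] = 3.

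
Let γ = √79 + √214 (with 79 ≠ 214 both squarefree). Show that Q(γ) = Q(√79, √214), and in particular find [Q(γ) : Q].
[Q(γ) : Q] = 4 (equivalently, Q(γ) = Q(√79, √214))

Obviously Q(γ) ⊆ Q(√79, √214), and [Q(√79, √214):Q] = 4 (since 79, 214 are distinct squarefree integers > 1 with 16906 not a perfect square). To show equality we compute the minimal polynomial of γ. From γ = √79 + √214: γ^2 = 79 + 2√(16906) + 214 = 293 + 2√(16906), so γ^2 - 293 = 2√(16906); squaring, (γ^2 - 293)^2 = 4·16906, i.e. γ^4 - 586γ^2 + 85849 - 67624 = 0, i.e. γ^4 - 586γ^2 + 18225 = 0. So γ is a root of x^4 - 586x^2 + 18225. This polynomial is irreducible over Q: it has no rational root (each ±√79 ± √214 is irrational), and any factorization into two quadratics over Q would force √(16906) ∈ Q (pairing opposite roots) or √79, √214 ∈ Q (other pairings), all impossible. Hence [Q(γ):Q] = 4 = [Q(√79, √214):Q], so Q(γ) = Q(√79, √214).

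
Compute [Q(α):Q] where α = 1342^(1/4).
[Q(α):Q] = 4

α is a root of x^4 - 1342. By Eisenstein's criterion at the prime p = 2 (which divides the constant term 1342 but p^2 = 4 does not, since 1342 is squarefree), x^4 - 1342 is irreducible over Q. Hence [Q(α):Q] = 4.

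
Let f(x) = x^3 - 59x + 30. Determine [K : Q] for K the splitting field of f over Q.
[K : Q] = 6

By the rational root test, any rational root of the monic integer polynomial f(x) = x^3 - 59x + 30 must be an integer dividing the constant term 30, i.e. one of ±{1, 2, 3, 5, 6, 10, 15, 30}. Evaluating: f(1) = -28, f(-1) = 88, f(2) = -80, f(-2) = 140, f(3) = -120, f(-3) = 180, f(5) = -140, f(-5) = 200, f(6) = -108, f(-6) = 168, f(10) = 440, f(-10) = -380, f(15) = 2520, f(-15) = -2460, f(30) = 25260, f(-30) = -25200; none is 0, so f has no rational root and is therefore irreducible over Q (a cubic with no linear factor over a field is irreducible). For an irreducible cubic, the Galois group is A_3 or S_3 according as the discriminant disc(f) = -4a^3 - 27b^2 = -4·(-59)^3 - 27·(30)^2 = 797216 is or is not a square in Q. Here disc(f) = 797216 is not a perfect square in Q, so the Galois group of f over Q is not contained in A_3 and must be all of S_3. The splitting field has degree |S_3| = 6 over Q, so [K : Q] = 6.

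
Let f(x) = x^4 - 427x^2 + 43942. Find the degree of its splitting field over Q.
[K : Q] = 4

Solving the quadratic in x^2: x^2 = (427 ± √(427^2 - 4·43942))/2 = (427 ± √6561)/2 = (427 ± 81)/2, giving x^2 = 173 or x^2 = 254. So f(x) = (x^2 - 173)(x^2 - 254) and the roots of f are ±√173, ±√254. Hence the splitting field is K = Q(√173, √254). Since 173 and 254 are distinct squarefree integers > 1, their product 43942 is not a perfect square, so √254 ∉ Q(√173). By the tower law [K:Q] = [Q(√173,√254):Q(√173)] · [Q(√173):Q] = 2 · 2 = 4.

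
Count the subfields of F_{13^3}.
F_{13^3} has 2 subfields

The subfields of F_{p^n} are exactly the fields F_{p^d} for d | n (each is the fixed field of the unique index-d subgroup of Gal(F_{p^n}/F_p) ≅ Z/nZ). The divisors of n = 3 are {1, 3}, giving 2 subfields: F_{13^1}, F_{13^3}.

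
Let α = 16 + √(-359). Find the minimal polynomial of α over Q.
m_α(x) = x^2 - 32x + 615

From α - 16 = √(-359), squaring gives (α - 16)^2 = -359, i.e. α^2 - 32α + 256 = -359, so α^2 - 32α + 615 = 0. The discriminant of x^2 - 32x + 615 is (-32)^2 - 4·(615) = 1024 - 2460 = -1436, and 4·(-359) is not a perfect square in Q since -359 is squarefree and ≠ 1. Hence x^2 - 32x + 615 is irreducible over Q and is the minimal polynomial of α.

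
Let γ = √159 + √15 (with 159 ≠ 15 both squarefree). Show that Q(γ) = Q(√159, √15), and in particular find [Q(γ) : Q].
[Q(γ) : Q] = 4 (equivalently, Q(γ) = Q(√159, √15))

Obviously Q(γ) ⊆ Q(√159, √15), and [Q(√159, √15):Q] = 4 (since 159, 15 are distinct squarefree integers > 1 with 2385 not a perfect square). To show equality we compute the minimal polynomial of γ. From γ = √159 + √15: γ^2 = 159 + 2√(2385) + 15 = 174 + 2√(2385), so γ^2 - 174 = 2√(2385); squaring, (γ^2 - 174)^2 = 4·2385, i.e. γ^4 - 348γ^2 + 30276 - 9540 = 0, i.e. γ^4 - 348γ^2 + 20736 = 0. So γ is a root of x^4 - 348x^2 + 20736. This polynomial is irreducible over Q: it has no rational root (each ±√159 ± √15 is irrational), and any factorization into two quadratics over Q would force √(2385) ∈ Q (pairing opposite roots) or √159, √15 ∈ Q (other pairings), all impossible. Hence [Q(γ):Q] = 4 = [Q(√159, √15):Q], so Q(γ) = Q(√159, √15).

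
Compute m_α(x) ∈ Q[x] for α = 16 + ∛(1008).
m_α(x) = x^3 - 48x^2 + 768x - 5104

Set β = α - 16 = ∛(1008), so β^3 = 1008. Then (α - 16)^3 - 1008 = 0, i.e. α is a root of g(x) = (x - 16)^3 - 1008 = x^3 - 48x^2 + 768x - 5104. Since g(x) = h(x - 16) where h(x) = x^3 - 1008, and h is irreducible over Q (because 1008 is not a perfect cube, so h has no rational root, and a monic cubic with no rational root is irreducible), g is also irreducible (irreducibility is preserved under the substitution x → x - 16). Hence m_α(x) = x^3 - 48x^2 + 768x - 5104.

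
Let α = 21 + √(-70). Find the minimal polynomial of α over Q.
m_α(x) = x^2 - 42x + 511

From α - 21 = √(-70), squaring gives (α - 21)^2 = -70, i.e. α^2 - 42α + 441 = -70, so α^2 - 42α + 511 = 0. The discriminant of x^2 - 42x + 511 is (-42)^2 - 4·(511) = 1764 - 2044 = -280, and 4·(-70) is not a perfect square in Q since -70 is squarefree and ≠ 1. Hence x^2 - 42x + 511 is irreducible over Q and is the minimal polynomial of α.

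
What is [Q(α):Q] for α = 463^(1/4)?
[Q(α):Q] = 4

α is a root of x^4 - 463. By Eisenstein's criterion at the prime p = 463 (which divides the constant term 463 but p^2 = 214369 does not, since 463 is squarefree), x^4 - 463 is irreducible over Q. Hence [Q(α):Q] = 4.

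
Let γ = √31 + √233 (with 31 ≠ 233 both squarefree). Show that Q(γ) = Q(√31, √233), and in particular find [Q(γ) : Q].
[Q(γ) : Q] = 4 (equivalently, Q(γ) = Q(√31, √233))

Obviously Q(γ) ⊆ Q(√31, √233), and [Q(√31, √233):Q] = 4 (since 31, 233 are distinct squarefree integers > 1 with 7223 not a perfect square). To show equality we compute the minimal polynomial of γ. From γ = √31 + √233: γ^2 = 31 + 2√(7223) + 233 = 264 + 2√(7223), so γ^2 - 264 = 2√(7223); squaring, (γ^2 - 264)^2 = 4·7223, i.e. γ^4 - 528γ^2 + 69696 - 28892 = 0, i.e. γ^4 - 528γ^2 + 40804 = 0. So γ is a root of x^4 - 528x^2 + 40804. This polynomial is irreducible over Q: it has no rational root (each ±√31 ± √233 is irrational), and any factorization into two quadratics over Q would force √(7223) ∈ Q (pairing opposite roots) or √31, √233 ∈ Q (other pairings), all impossible. Hence [Q(γ):Q] = 4 = [Q(√31, √233):Q], so Q(γ) = Q(√31, √233).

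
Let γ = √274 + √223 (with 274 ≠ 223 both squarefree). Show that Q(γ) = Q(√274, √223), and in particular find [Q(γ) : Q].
[Q(γ) : Q] = 4 (equivalently, Q(γ) = Q(√274, √223))

Obviously Q(γ) ⊆ Q(√274, √223), and [Q(√274, √223):Q] = 4 (since 274, 223 are distinct squarefree integers > 1 with 61102 not a perfect square). To show equality we compute the minimal polynomial of γ. From γ = √274 + √223: γ^2 = 274 + 2√(61102) + 223 = 497 + 2√(61102), so γ^2 - 497 = 2√(61102); squaring, (γ^2 - 497)^2 = 4·61102, i.e. γ^4 - 994γ^2 + 247009 - 244408 = 0, i.e. γ^4 - 994γ^2 + 2601 = 0. So γ is a root of x^4 - 994x^2 + 2601. This polynomial is irreducible over Q: it has no rational root (each ±√274 ± √223 is irrational), and any factorization into two quadratics over Q would force √(61102) ∈ Q (pairing opposite roots) or √274, √223 ∈ Q (other pairings), all impossible. Hence [Q(γ):Q] = 4 = [Q(√274, √223):Q], so Q(γ) = Q(√274, √223).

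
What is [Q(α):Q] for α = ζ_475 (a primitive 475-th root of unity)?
[Q(α):Q] = 360

The minimal polynomial of ζ_475 over Q is the 475-th cyclotomic polynomial Φ_475(x), which is irreducible over Q and has degree φ(475) = 360. Hence [Q(α):Q] = φ(475) = 360.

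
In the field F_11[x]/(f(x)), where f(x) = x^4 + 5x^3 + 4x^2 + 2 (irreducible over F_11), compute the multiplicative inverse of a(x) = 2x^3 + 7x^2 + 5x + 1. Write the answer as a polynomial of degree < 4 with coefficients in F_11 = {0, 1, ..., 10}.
a(x)^(-1) ≡ 5x^3 + 5x^2 + 3x + 4 (mod f(x))

Since f is irreducible over F_11, F_11[x]/(f) is a field and a(x) ≠ 0 has an inverse. Apply the extended Euclidean algorithm to f(x) and a(x) in F_11[x]: f(x) = (6x + 9)·a(x) + (10x^2 + 4x + 4);  a(x) = (9x + 7)·(10x^2 + 4x + 4) + (7x + 6);  (10x^2 + 4x + 4) = (3x + 9)·(7x + 6) + (5). The last nonzero remainder is the constant 5 = gcd(f, a) in F_11. Back-substituting through the division chain expresses 5 = s(x)·a(x) + t(x)·f(x) with s(x) ≡ 3x^3 + 3x^2 + 4x + 9 (mod f), so (3x^3 + 3x^2 + 4x + 9)·a(x) ≡ 5 (mod f). Multiplying by 5^(-1) ≡ 9 in F_11 gives a(x)^(-1) ≡ 9·(3x^3 + 3x^2 + 4x + 9) ≡ 5x^3 + 5x^2 + 3x + 4 (mod f). Check: (2x^3 + 7x^2 + 5x + 1)·(5x^3 + 5x^2 + 3x + 4) = 10x^6 + x^5 + 4x^3 + 4x^2 + x + 4 ≡ 1 (mod x^4 + 5x^3 + 4x^2 + 2).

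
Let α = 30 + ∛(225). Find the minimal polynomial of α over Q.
m_α(x) = x^3 - 90x^2 + 2700x - 27225

Set β = α - 30 = ∛(225), so β^3 = 225. Then (α - 30)^3 - 225 = 0, i.e. α is a root of g(x) = (x - 30)^3 - 225 = x^3 - 90x^2 + 2700x - 27225. Since g(x) = h(x - 30) where h(x) = x^3 - 225, and h is irreducible over Q (because 225 is not a perfect cube, so h has no rational root, and a monic cubic with no rational root is irreducible), g is also irreducible (irreducibility is preserved under the substitution x → x - 30). Hence m_α(x) = x^3 - 90x^2 + 2700x - 27225.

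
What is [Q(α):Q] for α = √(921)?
[Q(α):Q] = 2

[Q(α):Q] equals the degree of the minimal polynomial of α. Here α^2 = 921 and x^2 - 921 is irreducible (d = 921 is squarefree, ≠ 1, hence not a square), so deg(m_α) = 2. Thus [Q(α):Q] = 2.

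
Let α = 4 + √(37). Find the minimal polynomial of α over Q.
m_α(x) = x^2 - 8x - 21

From α - 4 = √(37), squaring gives (α - 4)^2 = 37, i.e. α^2 - 8α + 16 = 37, so α^2 - 8α - 21 = 0. The discriminant of x^2 - 8x - 21 is (-8)^2 - 4·(-21) = 64 + 84 = 148, and 4·(37) is not a perfect square in Q since 37 is squarefree and ≠ 1. Hence x^2 - 8x - 21 is irreducible over Q and is the minimal polynomial of α.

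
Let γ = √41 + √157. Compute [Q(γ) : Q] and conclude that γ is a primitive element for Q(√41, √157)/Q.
[Q(γ) : Q] = 4 (equivalently, Q(γ) = Q(√41, √157))

Obviously Q(γ) ⊆ Q(√41, √157), and [Q(√41, √157):Q] = 4 (since 41, 157 are distinct squarefree integers > 1 with 6437 not a perfect square). To show equality we compute the minimal polynomial of γ. From γ = √41 + √157: γ^2 = 41 + 2√(6437) + 157 = 198 + 2√(6437), so γ^2 - 198 = 2√(6437); squaring, (γ^2 - 198)^2 = 4·6437, i.e. γ^4 - 396γ^2 + 39204 - 25748 = 0, i.e. γ^4 - 396γ^2 + 13456 = 0. So γ is a root of x^4 - 396x^2 + 13456. This polynomial is irreducible over Q: it has no rational root (each ±√41 ± √157 is irrational), and any factorization into two quadratics over Q would force √(6437) ∈ Q (pairing opposite roots) or √41, √157 ∈ Q (other pairings), all impossible. Hence [Q(γ):Q] = 4 = [Q(√41, √157):Q], so Q(γ) = Q(√41, √157).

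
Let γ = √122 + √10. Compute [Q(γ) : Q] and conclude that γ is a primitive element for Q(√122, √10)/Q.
[Q(γ) : Q] = 4 (equivalently, Q(γ) = Q(√122, √10))

Obviously Q(γ) ⊆ Q(√122, √10), and [Q(√122, √10):Q] = 4 (since 122, 10 are distinct squarefree integers > 1 with 1220 not a perfect square). To show equality we compute the minimal polynomial of γ. From γ = √122 + √10: γ^2 = 122 + 2√(1220) + 10 = 132 + 2√(1220), so γ^2 - 132 = 2√(1220); squaring, (γ^2 - 132)^2 = 4·1220, i.e. γ^4 - 264γ^2 + 17424 - 4880 = 0, i.e. γ^4 - 264γ^2 + 12544 = 0. So γ is a root of x^4 - 264x^2 + 12544. This polynomial is irreducible over Q: it has no rational root (each ±√122 ± √10 is irrational), and any factorization into two quadratics over Q would force √(1220) ∈ Q (pairing opposite roots) or √122, √10 ∈ Q (other pairings), all impossible. Hence [Q(γ):Q] = 4 = [Q(√122, √10):Q], so Q(γ) = Q(√122, √10).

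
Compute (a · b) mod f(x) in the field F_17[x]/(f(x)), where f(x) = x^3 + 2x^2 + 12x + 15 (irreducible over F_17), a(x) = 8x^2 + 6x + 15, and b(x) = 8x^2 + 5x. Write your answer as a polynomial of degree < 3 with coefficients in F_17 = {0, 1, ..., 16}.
a · b ≡ 6x^2 + 3x + 5 (mod f(x))

Multiply in F_17[x]: a(x)·b(x) = (8x^2 + 6x + 15)·(8x^2 + 5x) = 13x^4 + 3x^3 + 14x^2 + 7x. This has degree ≥ 3, so divide by f(x) over F_17: 13x^4 + 3x^3 + 14x^2 + 7x = (13x + 11)·(x^3 + 2x^2 + 12x + 15) + (6x^2 + 3x + 5). Hence a·b ≡ 6x^2 + 3x + 5 (mod f). (F_17[x]/(f) is a field with 17^3 = 4913 elements since f is irreducible of degree 3.)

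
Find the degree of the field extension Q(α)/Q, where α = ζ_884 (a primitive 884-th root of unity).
[Q(α):Q] = 384

The minimal polynomial of ζ_884 over Q is the 884-th cyclotomic polynomial Φ_884(x), which is irreducible over Q and has degree φ(884) = 384. Hence [Q(α):Q] = φ(884) = 384.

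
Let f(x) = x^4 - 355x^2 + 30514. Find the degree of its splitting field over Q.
[K : Q] = 4

Solving the quadratic in x^2: x^2 = (355 ± √(355^2 - 4·30514))/2 = (355 ± √3969)/2 = (355 ± 63)/2, giving x^2 = 209 or x^2 = 146. So f(x) = (x^2 - 209)(x^2 - 146) and the roots of f are ±√209, ±√146. Hence the splitting field is K = Q(√209, √146). Since 209 and 146 are distinct squarefree integers > 1, their product 30514 is not a perfect square, so √146 ∉ Q(√209). By the tower law [K:Q] = [Q(√209,√146):Q(√209)] · [Q(√209):Q] = 2 · 2 = 4.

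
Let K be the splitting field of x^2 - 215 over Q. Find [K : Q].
[K : Q] = 2

f(x) = x^2 - 215 factors as (x - √215)(x + √215). The splitting field is K = Q(√215). Since 215 is squarefree and > 1, it is not a perfect square, so x^2 - 215 is irreducible over Q and [Q(√215) : Q] = 2. Hence [K : Q] = 2.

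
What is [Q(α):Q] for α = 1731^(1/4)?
[Q(α):Q] = 4

α is a root of x^4 - 1731. By Eisenstein's criterion at the prime p = 3 (which divides the constant term 1731 but p^2 = 9 does not, since 1731 is squarefree), x^4 - 1731 is irreducible over Q. Hence [Q(α):Q] = 4.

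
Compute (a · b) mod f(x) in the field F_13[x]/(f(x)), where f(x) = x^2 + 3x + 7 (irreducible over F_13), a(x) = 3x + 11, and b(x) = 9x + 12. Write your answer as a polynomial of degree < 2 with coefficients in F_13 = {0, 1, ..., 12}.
a · b ≡ 2x + 8 (mod f(x))

Multiply in F_13[x]: a(x)·b(x) = (3x + 11)·(9x + 12) = x^2 + 5x + 2. This has degree ≥ 2, so divide by f(x) over F_13: x^2 + 5x + 2 = (1)·(x^2 + 3x + 7) + (2x + 8). Hence a·b ≡ 2x + 8 (mod f). (F_13[x]/(f) is a field with 13^2 = 169 elements since f is irreducible of degree 2.)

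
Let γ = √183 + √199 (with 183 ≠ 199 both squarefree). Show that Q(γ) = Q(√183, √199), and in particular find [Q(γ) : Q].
[Q(γ) : Q] = 4 (equivalently, Q(γ) = Q(√183, √199))

Obviously Q(γ) ⊆ Q(√183, √199), and [Q(√183, √199):Q] = 4 (since 183, 199 are distinct squarefree integers > 1 with 36417 not a perfect square). To show equality we compute the minimal polynomial of γ. From γ = √183 + √199: γ^2 = 183 + 2√(36417) + 199 = 382 + 2√(36417), so γ^2 - 382 = 2√(36417); squaring, (γ^2 - 382)^2 = 4·36417, i.e. γ^4 - 764γ^2 + 145924 - 145668 = 0, i.e. γ^4 - 764γ^2 + 256 = 0. So γ is a root of x^4 - 764x^2 + 256. This polynomial is irreducible over Q: it has no rational root (each ±√183 ± √199 is irrational), and any factorization into two quadratics over Q would force √(36417) ∈ Q (pairing opposite roots) or √183, √199 ∈ Q (other pairings), all impossible. Hence [Q(γ):Q] = 4 = [Q(√183, √199):Q], so Q(γ) = Q(√183, √199).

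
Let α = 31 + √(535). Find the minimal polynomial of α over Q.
m_α(x) = x^2 - 62x + 426

From α - 31 = √(535), squaring gives (α - 31)^2 = 535, i.e. α^2 - 62α + 961 = 535, so α^2 - 62α + 426 = 0. The discriminant of x^2 - 62x + 426 is (-62)^2 - 4·(426) = 3844 - 1704 = 2140, and 4·(535) is not a perfect square in Q since 535 is squarefree and ≠ 1. Hence x^2 - 62x + 426 is irreducible over Q and is the minimal polynomial of α.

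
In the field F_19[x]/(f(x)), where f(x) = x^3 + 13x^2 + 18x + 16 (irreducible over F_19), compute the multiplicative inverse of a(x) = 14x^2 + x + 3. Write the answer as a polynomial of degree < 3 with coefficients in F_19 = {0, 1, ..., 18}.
a(x)^(-1) ≡ 18x^2 + 16x + 7 (mod f(x))

Since f is irreducible over F_19, F_19[x]/(f) is a field and a(x) ≠ 0 has an inverse. Apply the extended Euclidean algorithm to f(x) and a(x) in F_19[x]: f(x) = (15x + 8)·a(x) + (3x + 11);  a(x) = (11x + 17)·(3x + 11) + (6). The last nonzero remainder is the constant 6 = gcd(f, a) in F_19. Back-substituting through the division chain expresses 6 = s(x)·a(x) + t(x)·f(x) with s(x) ≡ 13x^2 + x + 4 (mod f), so (13x^2 + x + 4)·a(x) ≡ 6 (mod f). Multiplying by 6^(-1) ≡ 16 in F_19 gives a(x)^(-1) ≡ 16·(13x^2 + x + 4) ≡ 18x^2 + 16x + 7 (mod f). Check: (14x^2 + x + 3)·(18x^2 + 16x + 7) = 5x^4 + 14x^3 + 16x^2 + 17x + 2 ≡ 1 (mod x^3 + 13x^2 + 18x + 16).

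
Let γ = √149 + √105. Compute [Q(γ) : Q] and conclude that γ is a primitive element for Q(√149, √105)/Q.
[Q(γ) : Q] = 4 (equivalently, Q(γ) = Q(√149, √105))

Obviously Q(γ) ⊆ Q(√149, √105), and [Q(√149, √105):Q] = 4 (since 149, 105 are distinct squarefree integers > 1 with 15645 not a perfect square). To show equality we compute the minimal polynomial of γ. From γ = √149 + √105: γ^2 = 149 + 2√(15645) + 105 = 254 + 2√(15645), so γ^2 - 254 = 2√(15645); squaring, (γ^2 - 254)^2 = 4·15645, i.e. γ^4 - 508γ^2 + 64516 - 62580 = 0, i.e. γ^4 - 508γ^2 + 1936 = 0. So γ is a root of x^4 - 508x^2 + 1936. This polynomial is irreducible over Q: it has no rational root (each ±√149 ± √105 is irrational), and any factorization into two quadratics over Q would force √(15645) ∈ Q (pairing opposite roots) or √149, √105 ∈ Q (other pairings), all impossible. Hence [Q(γ):Q] = 4 = [Q(√149, √105):Q], so Q(γ) = Q(√149, √105).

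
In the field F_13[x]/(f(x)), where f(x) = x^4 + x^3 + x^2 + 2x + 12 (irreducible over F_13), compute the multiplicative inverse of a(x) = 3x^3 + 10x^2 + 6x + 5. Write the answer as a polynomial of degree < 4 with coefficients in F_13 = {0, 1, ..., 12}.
a(x)^(-1) ≡ 2x^3 + 10x + 1 (mod f(x))

Since f is irreducible over F_13, F_13[x]/(f) is a field and a(x) ≠ 0 has an inverse. Apply the extended Euclidean algorithm to f(x) and a(x) in F_13[x]: f(x) = (9x + 5)·a(x) + (x^2 + 5x);  a(x) = (3x + 8)·(x^2 + 5x) + (5x + 5);  (x^2 + 5x) = (8x + 6)·(5x + 5) + (9). The last nonzero remainder is the constant 9 = gcd(f, a) in F_13. Back-substituting through the division chain expresses 9 = s(x)·a(x) + t(x)·f(x) with s(x) ≡ 5x^3 + 12x + 9 (mod f), so (5x^3 + 12x + 9)·a(x) ≡ 9 (mod f). Multiplying by 9^(-1) ≡ 3 in F_13 gives a(x)^(-1) ≡ 3·(5x^3 + 12x + 9) ≡ 2x^3 + 10x + 1 (mod f). Check: (3x^3 + 10x^2 + 6x + 5)·(2x^3 + 10x + 1) = 6x^6 + 7x^5 + 3x^4 + 9x^3 + 5x^2 + 4x + 5 ≡ 1 (mod x^4 + x^3 + x^2 + 2x + 12).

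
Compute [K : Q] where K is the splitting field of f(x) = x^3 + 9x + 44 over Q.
[K : Q] = 6

By the rational root test, any rational root of the monic integer polynomial f(x) = x^3 + 9x + 44 must be an integer dividing the constant term 44, i.e. one of ±{1, 2, 4, 11, 22, 44}. Evaluating: f(1) = 54, f(-1) = 34, f(2) = 70, f(-2) = 18, f(4) = 144, f(-4) = -56, f(11) = 1474, f(-11) = -1386, f(22) = 10890, f(-22) = -10802, f(44) = 85624, f(-44) = -85536; none is 0, so f has no rational root and is therefore irreducible over Q (a cubic with no linear factor over a field is irreducible). For an irreducible cubic, the Galois group is A_3 or S_3 according as the discriminant disc(f) = -4a^3 - 27b^2 = -4·(9)^3 - 27·(44)^2 = -55188 is or is not a square in Q. Here disc(f) = -55188 is not a perfect square in Q, so the Galois group of f over Q is not contained in A_3 and must be all of S_3. The splitting field has degree |S_3| = 6 over Q, so [K : Q] = 6.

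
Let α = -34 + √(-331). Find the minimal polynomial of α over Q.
m_α(x) = x^2 + 68x + 1487

From α + 34 = √(-331), squaring gives (α + 34)^2 = -331, i.e. α^2 + 68α + 1156 = -331, so α^2 + 68α + 1487 = 0. The discriminant of x^2 + 68x + 1487 is (68)^2 - 4·(1487) = 4624 - 5948 = -1324, and 4·(-331) is not a perfect square in Q since -331 is squarefree and ≠ 1. Hence x^2 + 68x + 1487 is irreducible over Q and is the minimal polynomial of α.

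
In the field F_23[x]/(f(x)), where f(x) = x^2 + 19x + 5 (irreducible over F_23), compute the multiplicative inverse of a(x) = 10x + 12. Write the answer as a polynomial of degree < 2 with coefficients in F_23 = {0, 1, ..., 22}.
a(x)^(-1) ≡ 11x + 21 (mod f(x))

Since f is irreducible over F_23, F_23[x]/(f) is a field and a(x) ≠ 0 has an inverse. Apply the extended Euclidean algorithm to f(x) and a(x) in F_23[x]: f(x) = (7x + 5)·a(x) + (14). The last nonzero remainder is the constant 14 = gcd(f, a) in F_23. Back-substituting through the division chain expresses 14 = s(x)·a(x) + t(x)·f(x) with s(x) ≡ 16x + 18 (mod f), so (16x + 18)·a(x) ≡ 14 (mod f). Multiplying by 14^(-1) ≡ 5 in F_23 gives a(x)^(-1) ≡ 5·(16x + 18) ≡ 11x + 21 (mod f). Check: (10x + 12)·(11x + 21) = 18x^2 + 20x + 22 ≡ 1 (mod x^2 + 19x + 5).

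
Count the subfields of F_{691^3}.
F_{691^3} has 2 subfields

The subfields of F_{p^n} are exactly the fields F_{p^d} for d | n (each is the fixed field of the unique index-d subgroup of Gal(F_{p^n}/F_p) ≅ Z/nZ). The divisors of n = 3 are {1, 3}, giving 2 subfields: F_{691^1}, F_{691^3}.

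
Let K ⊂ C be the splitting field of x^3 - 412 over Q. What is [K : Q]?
[K : Q] = 6

The roots of x^3 - 412 are ∛412, ω∛412, ω^2∛412 where ω = e^(2πi/3) is a primitive cube root of unity, so K = Q(∛412, ω). Now [Q(∛412):Q] = 3 (since 412 is not a perfect cube, x^3 - 412 is irreducible) and [Q(ω):Q] = 2. Both 2 and 3 divide [K:Q], and [K:Q] ≤ 3·2 = 6, so [K:Q] = 6. (Equivalently: Q(∛412) ⊂ R but ω ∉ R, so [K : Q(∛412)] = 2.)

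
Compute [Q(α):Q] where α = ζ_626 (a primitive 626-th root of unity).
[Q(α):Q] = 312

The minimal polynomial of ζ_626 over Q is the 626-th cyclotomic polynomial Φ_626(x), which is irreducible over Q and has degree φ(626) = 312. Hence [Q(α):Q] = φ(626) = 312.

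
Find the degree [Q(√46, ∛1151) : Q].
[Q(√46, ∛1151) : Q] = 6

Let L = Q(√46, ∛1151). Since Q(√46) ⊂ L and [Q(√46):Q] = 2, the tower law gives 2 | [L:Q]. Likewise Q(∛1151) ⊂ L with [Q(∛1151):Q] = 3 (because 1151 is not a perfect cube), so 3 | [L:Q]. As gcd(2,3) = 1, [L:Q] is divisible by 6. Conversely L is generated over Q by √46 and ∛1151, so [L:Q] ≤ 2·3 = 6. Therefore [Q(√46, ∛1151) : Q] = 6.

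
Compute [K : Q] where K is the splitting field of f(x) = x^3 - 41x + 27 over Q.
[K : Q] = 6

By the rational root test, any rational root of the monic integer polynomial f(x) = x^3 - 41x + 27 must be an integer dividing the constant term 27, i.e. one of ±{1, 3, 9, 27}. Evaluating: f(1) = -13, f(-1) = 67, f(3) = -69, f(-3) = 123, f(9) = 387, f(-9) = -333, f(27) = 18603, f(-27) = -18549; none is 0, so f has no rational root and is therefore irreducible over Q (a cubic with no linear factor over a field is irreducible). For an irreducible cubic, the Galois group is A_3 or S_3 according as the discriminant disc(f) = -4a^3 - 27b^2 = -4·(-41)^3 - 27·(27)^2 = 256001 is or is not a square in Q. Here disc(f) = 256001 is not a perfect square in Q, so the Galois group of f over Q is not contained in A_3 and must be all of S_3. The splitting field has degree |S_3| = 6 over Q, so [K : Q] = 6.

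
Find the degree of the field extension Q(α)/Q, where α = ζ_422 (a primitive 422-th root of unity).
[Q(α):Q] = 210

The minimal polynomial of ζ_422 over Q is the 422-th cyclotomic polynomial Φ_422(x), which is irreducible over Q and has degree φ(422) = 210. Hence [Q(α):Q] = φ(422) = 210.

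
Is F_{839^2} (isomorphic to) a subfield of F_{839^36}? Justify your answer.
Yes: F_{839^2} is a subfield of F_{839^36}

F_{p^m} embeds in F_{p^n} iff m | n (since F_{p^n} is the splitting field of x^(p^n) - x, and F_{p^m} ⊂ F_{p^n} forces p^n to be a power of p^m, i.e. m | n; conversely if m | n then every root of x^(p^m) - x is a root of x^(p^n) - x). Here 2 | 36 (since 36 = 18·2), so F_{839^2} is a subfield of F_{839^36}, and [F_{839^36} : F_{839^2}] = 36/2 = 18.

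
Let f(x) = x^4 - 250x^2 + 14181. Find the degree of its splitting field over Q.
[K : Q] = 4

Solving the quadratic in x^2: x^2 = (250 ± √(250^2 - 4·14181))/2 = (250 ± √5776)/2 = (250 ± 76)/2, giving x^2 = 163 or x^2 = 87. So f(x) = (x^2 - 163)(x^2 - 87) and the roots of f are ±√163, ±√87. Hence the splitting field is K = Q(√163, √87). Since 163 and 87 are distinct squarefree integers > 1, their product 14181 is not a perfect square, so √87 ∉ Q(√163). By the tower law [K:Q] = [Q(√163,√87):Q(√163)] · [Q(√163):Q] = 2 · 2 = 4.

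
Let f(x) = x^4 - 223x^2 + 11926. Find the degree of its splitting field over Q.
[K : Q] = 4

Solving the quadratic in x^2: x^2 = (223 ± √(223^2 - 4·11926))/2 = (223 ± √2025)/2 = (223 ± 45)/2, giving x^2 = 134 or x^2 = 89. So f(x) = (x^2 - 134)(x^2 - 89) and the roots of f are ±√134, ±√89. Hence the splitting field is K = Q(√134, √89). Since 134 and 89 are distinct squarefree integers > 1, their product 11926 is not a perfect square, so √89 ∉ Q(√134). By the tower law [K:Q] = [Q(√134,√89):Q(√134)] · [Q(√134):Q] = 2 · 2 = 4.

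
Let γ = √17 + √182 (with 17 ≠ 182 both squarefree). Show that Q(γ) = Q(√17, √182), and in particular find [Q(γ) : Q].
[Q(γ) : Q] = 4 (equivalently, Q(γ) = Q(√17, √182))

Obviously Q(γ) ⊆ Q(√17, √182), and [Q(√17, √182):Q] = 4 (since 17, 182 are distinct squarefree integers > 1 with 3094 not a perfect square). To show equality we compute the minimal polynomial of γ. From γ = √17 + √182: γ^2 = 17 + 2√(3094) + 182 = 199 + 2√(3094), so γ^2 - 199 = 2√(3094); squaring, (γ^2 - 199)^2 = 4·3094, i.e. γ^4 - 398γ^2 + 39601 - 12376 = 0, i.e. γ^4 - 398γ^2 + 27225 = 0. So γ is a root of x^4 - 398x^2 + 27225. This polynomial is irreducible over Q: it has no rational root (each ±√17 ± √182 is irrational), and any factorization into two quadratics over Q would force √(3094) ∈ Q (pairing opposite roots) or √17, √182 ∈ Q (other pairings), all impossible. Hence [Q(γ):Q] = 4 = [Q(√17, √182):Q], so Q(γ) = Q(√17, √182).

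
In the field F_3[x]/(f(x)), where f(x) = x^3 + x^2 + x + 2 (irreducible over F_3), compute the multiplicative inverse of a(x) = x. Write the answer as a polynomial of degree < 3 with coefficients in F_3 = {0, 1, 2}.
a(x)^(-1) ≡ x^2 + x + 1 (mod f(x))

Since f is irreducible over F_3, F_3[x]/(f) is a field and a(x) ≠ 0 has an inverse. Apply the extended Euclidean algorithm to f(x) and a(x) in F_3[x]: f(x) = (x^2 + x + 1)·a(x) + (2). The last nonzero remainder is the constant 2 = gcd(f, a) in F_3. Back-substituting through the division chain expresses 2 = s(x)·a(x) + t(x)·f(x) with s(x) ≡ 2x^2 + 2x + 2 (mod f), so (2x^2 + 2x + 2)·a(x) ≡ 2 (mod f). Multiplying by 2^(-1) ≡ 2 in F_3 gives a(x)^(-1) ≡ 2·(2x^2 + 2x + 2) ≡ x^2 + x + 1 (mod f). Check: (x)·(x^2 + x + 1) = x^3 + x^2 + x ≡ 1 (mod x^3 + x^2 + x + 2).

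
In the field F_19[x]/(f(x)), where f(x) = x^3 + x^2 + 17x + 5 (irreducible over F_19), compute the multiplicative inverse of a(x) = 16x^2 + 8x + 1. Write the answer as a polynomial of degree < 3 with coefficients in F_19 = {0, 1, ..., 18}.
a(x)^(-1) ≡ 11x^2 + x + 2 (mod f(x))

Since f is irreducible over F_19, F_19[x]/(f) is a field and a(x) ≠ 0 has an inverse. Apply the extended Euclidean algorithm to f(x) and a(x) in F_19[x]: f(x) = (6x + 3)·a(x) + (6x + 2);  a(x) = (9x + 11)·(6x + 2) + (17). The last nonzero remainder is the constant 17 = gcd(f, a) in F_19. Back-substituting through the division chain expresses 17 = s(x)·a(x) + t(x)·f(x) with s(x) ≡ 16x^2 + 17x + 15 (mod f), so (16x^2 + 17x + 15)·a(x) ≡ 17 (mod f). Multiplying by 17^(-1) ≡ 9 in F_19 gives a(x)^(-1) ≡ 9·(16x^2 + 17x + 15) ≡ 11x^2 + x + 2 (mod f). Check: (16x^2 + 8x + 1)·(11x^2 + x + 2) = 5x^4 + 9x^3 + 13x^2 + 17x + 2 ≡ 1 (mod x^3 + x^2 + 17x + 5).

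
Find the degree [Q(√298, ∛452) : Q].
[Q(√298, ∛452) : Q] = 6

Let L = Q(√298, ∛452). Since Q(√298) ⊂ L and [Q(√298):Q] = 2, the tower law gives 2 | [L:Q]. Likewise Q(∛452) ⊂ L with [Q(∛452):Q] = 3 (because 452 is not a perfect cube), so 3 | [L:Q]. As gcd(2,3) = 1, [L:Q] is divisible by 6. Conversely L is generated over Q by √298 and ∛452, so [L:Q] ≤ 2·3 = 6. Therefore [Q(√298, ∛452) : Q] = 6.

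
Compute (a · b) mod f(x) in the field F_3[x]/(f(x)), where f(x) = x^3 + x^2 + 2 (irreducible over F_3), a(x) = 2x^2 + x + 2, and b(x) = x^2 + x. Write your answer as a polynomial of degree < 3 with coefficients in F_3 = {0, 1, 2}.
a · b ≡ 2x^2 + x + 1 (mod f(x))

Multiply in F_3[x]: a(x)·b(x) = (2x^2 + x + 2)·(x^2 + x) = 2x^4 + 2x. This has degree ≥ 3, so divide by f(x) over F_3: 2x^4 + 2x = (2x + 1)·(x^3 + x^2 + 2) + (2x^2 + x + 1). Hence a·b ≡ 2x^2 + x + 1 (mod f). (F_3[x]/(f) is a field with 3^3 = 27 elements since f is irreducible of degree 3.)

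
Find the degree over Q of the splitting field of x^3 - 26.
[K : Q] = 6

The roots of x^3 - 26 are ∛26, ω∛26, ω^2∛26 where ω = e^(2πi/3) is a primitive cube root of unity, so K = Q(∛26, ω). Now [Q(∛26):Q] = 3 (since 26 is not a perfect cube, x^3 - 26 is irreducible) and [Q(ω):Q] = 2. Both 2 and 3 divide [K:Q], and [K:Q] ≤ 3·2 = 6, so [K:Q] = 6. (Equivalently: Q(∛26) ⊂ R but ω ∉ R, so [K : Q(∛26)] = 2.)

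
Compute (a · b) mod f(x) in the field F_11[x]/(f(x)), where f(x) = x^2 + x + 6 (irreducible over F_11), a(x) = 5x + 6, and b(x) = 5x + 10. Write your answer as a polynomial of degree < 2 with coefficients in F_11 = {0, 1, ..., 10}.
a · b ≡ 9 (mod f(x))

Multiply in F_11[x]: a(x)·b(x) = (5x + 6)·(5x + 10) = 3x^2 + 3x + 5. This has degree ≥ 2, so divide by f(x) over F_11: 3x^2 + 3x + 5 = (3)·(x^2 + x + 6) + (9). Hence a·b ≡ 9 (mod f). (F_11[x]/(f) is a field with 11^2 = 121 elements since f is irreducible of degree 2.)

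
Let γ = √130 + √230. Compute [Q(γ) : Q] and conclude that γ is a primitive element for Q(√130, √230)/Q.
[Q(γ) : Q] = 4 (equivalently, Q(γ) = Q(√130, √230))

Obviously Q(γ) ⊆ Q(√130, √230), and [Q(√130, √230):Q] = 4 (since 130, 230 are distinct squarefree integers > 1 with 29900 not a perfect square). To show equality we compute the minimal polynomial of γ. From γ = √130 + √230: γ^2 = 130 + 2√(29900) + 230 = 360 + 2√(29900), so γ^2 - 360 = 2√(29900); squaring, (γ^2 - 360)^2 = 4·29900, i.e. γ^4 - 720γ^2 + 129600 - 119600 = 0, i.e. γ^4 - 720γ^2 + 10000 = 0. So γ is a root of x^4 - 720x^2 + 10000. This polynomial is irreducible over Q: it has no rational root (each ±√130 ± √230 is irrational), and any factorization into two quadratics over Q would force √(29900) ∈ Q (pairing opposite roots) or √130, √230 ∈ Q (other pairings), all impossible. Hence [Q(γ):Q] = 4 = [Q(√130, √230):Q], so Q(γ) = Q(√130, √230).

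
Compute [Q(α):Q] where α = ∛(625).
[Q(α):Q] = 3

The minimal polynomial of α is x^3 - 625, irreducible over Q since 625 is not a perfect cube (so x^3 - 625 has no rational root). Hence [Q(α):Q] = deg(m_α) = 3.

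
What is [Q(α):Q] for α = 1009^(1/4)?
[Q(α):Q] = 4

α is a root of x^4 - 1009. By Eisenstein's criterion at the prime p = 1009 (which divides the constant term 1009 but p^2 = 1018081 does not, since 1009 is squarefree), x^4 - 1009 is irreducible over Q. Hence [Q(α):Q] = 4.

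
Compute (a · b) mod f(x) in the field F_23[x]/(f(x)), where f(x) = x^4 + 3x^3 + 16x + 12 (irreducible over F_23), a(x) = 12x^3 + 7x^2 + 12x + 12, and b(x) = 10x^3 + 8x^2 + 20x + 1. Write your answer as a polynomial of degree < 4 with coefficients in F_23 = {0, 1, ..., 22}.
a · b ≡ 8x^3 + 6x^2 + 21x + 19 (mod f(x))

Multiply in F_23[x]: a(x)·b(x) = (12x^3 + 7x^2 + 12x + 12)·(10x^3 + 8x^2 + 20x + 1) = 5x^6 + 5x^5 + 2x^4 + 21x^2 + 22x + 12. This has degree ≥ 4, so divide by f(x) over F_23: 5x^6 + 5x^5 + 2x^4 + 21x^2 + 22x + 12 = (5x^2 + 13x + 9)·(x^4 + 3x^3 + 16x + 12) + (8x^3 + 6x^2 + 21x + 19). Hence a·b ≡ 8x^3 + 6x^2 + 21x + 19 (mod f). (F_23[x]/(f) is a field with 23^4 = 279841 elements since f is irreducible of degree 4.)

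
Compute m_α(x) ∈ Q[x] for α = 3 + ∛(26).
m_α(x) = x^3 - 9x^2 + 27x - 53

Set β = α - 3 = ∛(26), so β^3 = 26. Then (α - 3)^3 - 26 = 0, i.e. α is a root of g(x) = (x - 3)^3 - 26 = x^3 - 9x^2 + 27x - 53. Since g(x) = h(x - 3) where h(x) = x^3 - 26, and h is irreducible over Q (because 26 is not a perfect cube, so h has no rational root, and a monic cubic with no rational root is irreducible), g is also irreducible (irreducibility is preserved under the substitution x → x - 3). Hence m_α(x) = x^3 - 9x^2 + 27x - 53.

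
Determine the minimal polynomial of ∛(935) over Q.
m_α(x) = x^3 - 935

α satisfies α^3 = 935, so x^3 - 935 annihilates α. By the rational root test, a rational root p/q (in lowest terms) of x^3 - 935 would satisfy p^3 = 935 q^3, forcing q = 1 and p^3 = 935; but 935 is not a perfect cube, contradiction. A monic cubic over Q with no rational root is irreducible (any nontrivial factorization would include a linear factor). Hence x^3 - 935 is the minimal polynomial of α, and in particular [Q(α):Q] = 3.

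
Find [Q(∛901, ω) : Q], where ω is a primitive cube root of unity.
[Q(∛901, ω) : Q] = 6

[Q(∛901):Q] = 3 (min poly x^3 - 901, irreducible since 901 is not a perfect cube). [Q(ω):Q] = 2 (min poly x^2 + x + 1). Since Q(∛901) ⊂ R and ω ∉ R, we have ω ∉ Q(∛901), so x^2 + x + 1 remains irreducible over Q(∛901) and [Q(∛901, ω) : Q(∛901)] = 2. By the tower law, [Q(∛901, ω) : Q] = 3 · 2 = 6. (In fact Q(∛901, ω) is the splitting field of x^3 - 901 over Q.)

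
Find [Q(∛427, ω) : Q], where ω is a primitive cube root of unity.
[Q(∛427, ω) : Q] = 6

[Q(∛427):Q] = 3 (min poly x^3 - 427, irreducible since 427 is not a perfect cube). [Q(ω):Q] = 2 (min poly x^2 + x + 1). Since Q(∛427) ⊂ R and ω ∉ R, we have ω ∉ Q(∛427), so x^2 + x + 1 remains irreducible over Q(∛427) and [Q(∛427, ω) : Q(∛427)] = 2. By the tower law, [Q(∛427, ω) : Q] = 3 · 2 = 6. (In fact Q(∛427, ω) is the splitting field of x^3 - 427 over Q.)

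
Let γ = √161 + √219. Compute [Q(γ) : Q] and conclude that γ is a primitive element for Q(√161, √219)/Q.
[Q(γ) : Q] = 4 (equivalently, Q(γ) = Q(√161, √219))

Obviously Q(γ) ⊆ Q(√161, √219), and [Q(√161, √219):Q] = 4 (since 161, 219 are distinct squarefree integers > 1 with 35259 not a perfect square). To show equality we compute the minimal polynomial of γ. From γ = √161 + √219: γ^2 = 161 + 2√(35259) + 219 = 380 + 2√(35259), so γ^2 - 380 = 2√(35259); squaring, (γ^2 - 380)^2 = 4·35259, i.e. γ^4 - 760γ^2 + 144400 - 141036 = 0, i.e. γ^4 - 760γ^2 + 3364 = 0. So γ is a root of x^4 - 760x^2 + 3364. This polynomial is irreducible over Q: it has no rational root (each ±√161 ± √219 is irrational), and any factorization into two quadratics over Q would force √(35259) ∈ Q (pairing opposite roots) or √161, √219 ∈ Q (other pairings), all impossible. Hence [Q(γ):Q] = 4 = [Q(√161, √219):Q], so Q(γ) = Q(√161, √219).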